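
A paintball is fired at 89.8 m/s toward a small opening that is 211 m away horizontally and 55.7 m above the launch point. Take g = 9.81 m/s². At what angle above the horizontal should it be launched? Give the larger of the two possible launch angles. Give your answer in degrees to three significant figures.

82.3°

Trajectory: y = x tanθ − g x² (1 + tan²θ)/(2v₀²). With x = 211, y = 55.7, v₀ = 89.8, g = 9.81:
27.08 tan²θ − 211 tanθ + (82.78) = 0.
tanθ = [211 ± √(211² − 4 × 27.08 × (82.78))] / (2 × 27.08) = (211 ± 188.6) / 54.16, giving tanθ = 0.4144 or 7.377.
θ = 22.51° or 82.28°; the larger is 82.28°.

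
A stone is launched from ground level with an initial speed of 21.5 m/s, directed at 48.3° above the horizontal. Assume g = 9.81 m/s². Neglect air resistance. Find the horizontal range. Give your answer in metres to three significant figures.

46.8 m

Components: vₓ = 21.50 cos 48.3° = 14.30 m/s, v_y0 = 21.50 sin 48.3° = 16.05 m/s.
Time aloft: T = 2 v_y0 / g = 2 × 16.05 / 9.81 = 3.273 s.
Horizontal distance R = vₓ T = 14.30 × 3.273 = 46.81 m.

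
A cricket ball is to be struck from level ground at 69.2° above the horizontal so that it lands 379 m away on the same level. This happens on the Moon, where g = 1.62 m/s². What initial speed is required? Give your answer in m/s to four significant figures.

30.41 m/s

On level ground R = v₀² sin 2θ / g ⇒ v₀ = √(gR / sin 2θ).
v₀ = √(1.62 × 379 / sin 138.4°) = √(614.0 / 0.6639) = √924.77 = 30.41 m/s.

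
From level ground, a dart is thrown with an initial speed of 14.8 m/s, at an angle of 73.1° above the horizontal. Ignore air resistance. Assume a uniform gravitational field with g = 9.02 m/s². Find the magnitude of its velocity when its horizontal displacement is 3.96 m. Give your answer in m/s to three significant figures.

7.27 m/s

Horizontal component vₓ = 14.80 cos 73.1° = 4.302 m/s; vertical v_y0 = 14.80 sin 73.1° = 14.16 m/s.
At x = 3.96 m, t = x/vₓ = 3.96/4.302 = 0.9204 s.
Vertical velocity there: v_y = v_y0 − g t = 14.16 − 9.02 × 0.9204 = 5.859 m/s.
Speed: √(vₓ² + v_y²) = √(4.302² + 5.859²) = 7.269 m/s.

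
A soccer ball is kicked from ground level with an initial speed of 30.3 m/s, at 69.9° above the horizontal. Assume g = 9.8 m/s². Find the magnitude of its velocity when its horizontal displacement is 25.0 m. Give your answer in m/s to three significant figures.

vₓ = 30.30 cos 69.9° = 10.41 m/s; v_y0 = 30.30 sin 69.9° = 28.45 m/s.
At x = 25.0 m, t = x/vₓ = 25.0/10.41 = 2.401 s.
Vertical velocity there: v_y = v_y0 − g t = 28.45 − 9.80 × 2.401 = 4.926 m/s.
Speed: √(vₓ² + v_y²) = √(10.41² + 4.926²) = 11.52 m/s.

11.5 m/s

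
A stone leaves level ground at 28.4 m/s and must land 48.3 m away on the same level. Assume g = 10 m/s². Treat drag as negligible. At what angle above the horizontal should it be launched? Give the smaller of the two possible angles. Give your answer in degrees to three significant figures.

18.4°

From R = (v₀²/g) sin 2θ: sin 2θ = 10.0 × 48.3 / 806.56 = 0.5988.
2θ = 36.79° or 180° − 36.79° = 143.2°, so θ = 18.39° or 71.61°.
The smaller angle is 18.39°.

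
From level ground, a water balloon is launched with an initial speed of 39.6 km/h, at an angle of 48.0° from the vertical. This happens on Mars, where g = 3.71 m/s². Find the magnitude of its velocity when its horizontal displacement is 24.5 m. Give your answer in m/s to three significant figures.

Convert: 39.6 km/h = 39.6/3.6 = 11.00 m/s.
vₓ = 11.00 sin 48.0° = 8.175 m/s; v_y0 = 11.00 cos 48.0° = 7.360 m/s.
At x = 24.5 m, t = x/vₓ = 24.5/8.175 = 2.997 s.
Vertical velocity there: v_y = v_y0 − g t = 7.360 − 3.71 × 2.997 = −3.759 m/s.
Speed: √(vₓ² + v_y²) = √(8.175² + 3.759²) = 8.997 m/s.

9.00 m/s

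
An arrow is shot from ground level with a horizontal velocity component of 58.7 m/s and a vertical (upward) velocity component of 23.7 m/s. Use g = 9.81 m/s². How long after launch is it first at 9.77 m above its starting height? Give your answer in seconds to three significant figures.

Height y(t) = 23.70 t − 4.905 t² = 9.77 gives 4.905 t² − 23.70 t + 9.77 = 0.
Quadratic formula: t = (23.70 ± √370.00) / 9.81 = (23.70 ± 19.24) / 9.81 → t = 0.4551 s or 4.377 s.
The first (ascending) time is 0.4551 s.

0.455 s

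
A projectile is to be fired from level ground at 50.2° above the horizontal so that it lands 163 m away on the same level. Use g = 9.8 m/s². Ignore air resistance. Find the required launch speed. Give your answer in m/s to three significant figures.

40.3 m/s

On level ground R = v₀² sin 2θ / g ⇒ v₀ = √(gR / sin 2θ).
v₀ = √(9.80 × 163 / sin 100.4°) = √(1597 / 0.9836) = √1624.1 = 40.30 m/s.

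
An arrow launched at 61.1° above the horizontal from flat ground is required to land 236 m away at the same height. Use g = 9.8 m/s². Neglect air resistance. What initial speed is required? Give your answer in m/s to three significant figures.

52.3 m/s

On level ground R = v₀² sin 2θ / g ⇒ v₀ = √(gR / sin 2θ).
v₀ = √(9.80 × 236 / sin 122.2°) = √(2313 / 0.8462) = √2733.2 = 52.28 m/s.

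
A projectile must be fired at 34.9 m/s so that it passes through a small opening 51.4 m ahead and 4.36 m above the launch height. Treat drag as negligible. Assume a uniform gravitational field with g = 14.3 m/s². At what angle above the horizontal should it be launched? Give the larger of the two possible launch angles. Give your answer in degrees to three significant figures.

70.8°

Trajectory: y = x tanθ − g x² (1 + tan²θ)/(2v₀²). With x = 51.4, y = 4.36, v₀ = 34.9, g = 14.3:
15.51 tan²θ − 51.4 tanθ + (19.87) = 0.
tanθ = [51.4 ± √(51.4² − 4 × 15.51 × (19.87))] / (2 × 15.51) = (51.4 ± 37.54) / 31.02, giving tanθ = 0.4468 or 2.867.
θ = 24.07° or 70.77°; the larger is 70.77°.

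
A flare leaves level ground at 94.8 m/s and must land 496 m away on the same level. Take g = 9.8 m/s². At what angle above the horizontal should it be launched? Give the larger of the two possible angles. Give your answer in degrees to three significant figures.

73.6°

From R = (v₀²/g) sin 2θ: sin 2θ = 9.80 × 496 / 8987.0 = 0.5409.
2θ = 32.74° or 180° − 32.74° = 147.3°, so θ = 16.37° or 73.63°.
The larger angle is 73.63°.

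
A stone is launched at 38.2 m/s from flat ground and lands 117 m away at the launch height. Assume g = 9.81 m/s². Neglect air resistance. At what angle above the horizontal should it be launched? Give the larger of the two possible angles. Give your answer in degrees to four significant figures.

64.07°

R = v₀² sin 2θ / g gives sin 2θ = gR/v₀² = 9.81·117/38.2² = 0.7866.
2θ = 51.86° or 180° − 51.86° = 128.1°, so θ = 25.93° or 64.07°.
The larger angle is 64.07°.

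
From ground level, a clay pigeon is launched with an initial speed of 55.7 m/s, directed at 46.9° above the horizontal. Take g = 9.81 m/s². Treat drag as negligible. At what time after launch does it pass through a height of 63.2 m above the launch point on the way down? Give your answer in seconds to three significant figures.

Resolve: vₓ = 55.70 cos 46.9° = 38.06 m/s and v_y0 = 55.70 sin 46.9° = 40.67 m/s.
Height y(t) = 40.67 t − 4.905 t² = 63.2 gives 4.905 t² − 40.67 t + 63.2 = 0.
Quadratic formula: t = (40.67 ± √414.07) / 9.81 = (40.67 ± 20.35) / 9.81 → t = 2.071 s or 6.220 s.
The descending-branch root is 6.220 s.

6.22 s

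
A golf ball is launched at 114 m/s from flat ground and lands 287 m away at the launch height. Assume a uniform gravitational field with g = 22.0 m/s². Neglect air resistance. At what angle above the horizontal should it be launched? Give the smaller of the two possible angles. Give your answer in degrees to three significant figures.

From R = (v₀²/g) sin 2θ: sin 2θ = 22.0 × 287 / 12996 = 0.4858.
2θ = 29.07° or 180° − 29.07° = 150.9°, so θ = 14.53° or 75.47°.
The smaller angle is 14.53°.

14.5°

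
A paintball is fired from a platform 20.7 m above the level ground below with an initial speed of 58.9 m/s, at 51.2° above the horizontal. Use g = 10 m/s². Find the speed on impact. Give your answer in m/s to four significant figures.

Components: vₓ = 58.90 cos 51.2° = 36.91 m/s, v_y0 = 58.90 sin 51.2° = 45.90 m/s.
With up positive and y = 0 at the ground: y(t) = 20.7 + (45.90) t − 5.000 t². Setting y = 0 and taking the positive root: t = [45.90 + √(45.90² + 2·10.0·20.7)] / 10.0 = (45.90 + 50.21) / 10.0 = 9.611 s.
Vertical velocity at impact: v_y = v_y0 − g t = 45.90 − 10.0 × 9.611 = −50.21 m/s.
Speed: |v| = √(vₓ² + v_y²) = √(36.91² + 50.21²) = 62.32 m/s.

62.32 m/s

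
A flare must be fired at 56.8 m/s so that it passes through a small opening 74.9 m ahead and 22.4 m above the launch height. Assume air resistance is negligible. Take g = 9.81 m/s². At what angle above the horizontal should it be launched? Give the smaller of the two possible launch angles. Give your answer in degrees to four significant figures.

23.48°

Trajectory: y = x tanθ − g x² (1 + tan²θ)/(2v₀²). With x = 74.9, y = 22.4, v₀ = 56.8, g = 9.81:
8.529 tan²θ − 74.9 tanθ + (30.93) = 0.
tanθ = [74.9 ± √(74.9² − 4 × 8.529 × (30.93))] / (2 × 8.529) = (74.9 ± 67.49) / 17.06, giving tanθ = 0.4344 or 8.347.
θ = 23.48° or 83.17°; the smaller is 23.48°.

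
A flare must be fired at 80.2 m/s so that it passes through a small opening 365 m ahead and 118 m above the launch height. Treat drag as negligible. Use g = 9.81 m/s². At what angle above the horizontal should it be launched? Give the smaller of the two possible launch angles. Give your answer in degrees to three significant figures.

37.4°

Trajectory: y = x tanθ − g x² (1 + tan²θ)/(2v₀²). With x = 365, y = 118, v₀ = 80.2, g = 9.81:
101.6 tan²θ − 365 tanθ + (219.6) = 0.
tanθ = [365 ± √(365² − 4 × 101.6 × (219.6))] / (2 × 101.6) = (365 ± 209.7) / 203.2, giving tanθ = 0.7642 or 2.828.
θ = 37.39° or 70.53°; the smaller is 37.39°.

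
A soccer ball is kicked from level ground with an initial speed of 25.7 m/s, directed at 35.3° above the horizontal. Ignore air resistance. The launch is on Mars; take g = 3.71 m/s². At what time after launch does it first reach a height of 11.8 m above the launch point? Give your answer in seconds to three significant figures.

Components: vₓ = 25.70 cos 35.3° = 20.97 m/s, v_y0 = 25.70 sin 35.3° = 14.85 m/s.
Height y(t) = 14.85 t − 1.855 t² = 11.8 gives 1.855 t² − 14.85 t + 11.8 = 0.
Quadratic formula: t = (14.85 ± √132.99) / 3.71 = (14.85 ± 11.53) / 3.71 → t = 0.8945 s or 7.111 s.
The first (ascending) time is 0.8945 s.

0.895 s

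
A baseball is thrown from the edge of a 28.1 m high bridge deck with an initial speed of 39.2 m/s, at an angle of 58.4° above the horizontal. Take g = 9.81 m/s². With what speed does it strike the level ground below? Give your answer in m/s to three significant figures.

45.7 m/s

Horizontal component vₓ = 39.20 cos 58.4° = 20.54 m/s; vertical v_y0 = 39.20 sin 58.4° = 33.39 m/s.
With up positive and y = 0 at the ground: y(t) = 28.1 + (33.39) t − 4.905 t². Setting y = 0 and taking the positive root: t = [33.39 + √(33.39² + 2·9.81·28.1)] / 9.81 = (33.39 + 40.82) / 9.81 = 7.564 s.
Vertical velocity at impact: v_y = v_y0 − g t = 33.39 − 9.81 × 7.564 = −40.82 m/s.
Speed: |v| = √(vₓ² + v_y²) = √(20.54² + 40.82²) = 45.69 m/s.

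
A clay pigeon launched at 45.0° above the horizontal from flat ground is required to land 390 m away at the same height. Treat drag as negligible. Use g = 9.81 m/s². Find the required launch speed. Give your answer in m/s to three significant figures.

On level ground R = v₀² sin 2θ / g ⇒ v₀ = √(gR / sin 2θ).
v₀ = √(9.81 × 390 / sin 90.00°) = √(3826 / 1.000) = √3825.9 = 61.85 m/s.

61.9 m/s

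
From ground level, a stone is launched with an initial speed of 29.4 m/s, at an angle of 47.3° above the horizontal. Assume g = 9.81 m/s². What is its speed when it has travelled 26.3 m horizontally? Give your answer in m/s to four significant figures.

Horizontal component vₓ = 29.40 cos 47.3° = 19.94 m/s; vertical v_y0 = 29.40 sin 47.3° = 21.61 m/s.
x = vₓ t ⇒ t = 26.3/19.94 = 1.319 s.
Vertical velocity there: v_y = v_y0 − g t = 21.61 − 9.81 × 1.319 = 8.666 m/s.
Speed: √(vₓ² + v_y²) = √(19.94² + 8.666²) = 21.74 m/s.

21.74 m/s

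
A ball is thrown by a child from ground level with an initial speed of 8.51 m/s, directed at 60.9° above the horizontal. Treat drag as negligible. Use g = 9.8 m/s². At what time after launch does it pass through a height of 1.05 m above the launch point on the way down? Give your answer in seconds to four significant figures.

Horizontal component vₓ = 8.510 cos 60.9° = 4.139 m/s; vertical v_y0 = 8.510 sin 60.9° = 7.436 m/s.
Height y(t) = 7.436 t − 4.900 t² = 1.05 gives 4.900 t² − 7.436 t + 1.05 = 0.
Quadratic formula: t = (7.436 ± √34.711) / 9.80 = (7.436 ± 5.892) / 9.80 → t = 0.1576 s or 1.360 s.
The descending-branch root is 1.360 s.

1.360 s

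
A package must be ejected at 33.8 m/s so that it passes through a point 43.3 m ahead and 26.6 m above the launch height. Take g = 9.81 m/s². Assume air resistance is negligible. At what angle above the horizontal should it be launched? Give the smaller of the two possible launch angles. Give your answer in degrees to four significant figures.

44.36°

Trajectory: y = x tanθ − g x² (1 + tan²θ)/(2v₀²). With x = 43.3, y = 26.6, v₀ = 33.8, g = 9.81:
8.050 tan²θ − 43.3 tanθ + (34.65) = 0.
tanθ = [43.3 ± √(43.3² − 4 × 8.050 × (34.65))] / (2 × 8.050) = (43.3 ± 27.55) / 16.10, giving tanθ = 0.9781 or 4.401.
θ = 44.36° or 77.20°; the smaller is 44.36°.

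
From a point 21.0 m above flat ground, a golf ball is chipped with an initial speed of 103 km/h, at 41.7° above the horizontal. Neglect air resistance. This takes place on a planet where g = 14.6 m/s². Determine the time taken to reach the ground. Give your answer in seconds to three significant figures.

Convert: 103 km/h = 103/3.6 = 28.61 m/s.
Components: vₓ = 28.61 cos 41.7° = 21.36 m/s, v_y0 = 28.61 sin 41.7° = 19.03 m/s.
With up positive and y = 0 at the ground: y(t) = 21.0 + (19.03) t − 7.300 t². Setting y = 0 and taking the positive root: t = [19.03 + √(19.03² + 2·14.6·21.0)] / 14.6 = (19.03 + 31.23) / 14.6 = 3.443 s.

3.44 s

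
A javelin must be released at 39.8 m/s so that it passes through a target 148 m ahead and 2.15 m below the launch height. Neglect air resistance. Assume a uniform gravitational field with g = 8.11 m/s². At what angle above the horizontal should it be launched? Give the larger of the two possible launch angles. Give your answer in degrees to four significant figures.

65.58°

Trajectory: y = x tanθ − g x² (1 + tan²θ)/(2v₀²). With x = 148, y = −2.15, v₀ = 39.8, g = 8.11:
56.07 tan²θ − 148 tanθ + (53.92) = 0.
tanθ = [148 ± √(148² − 4 × 56.07 × (53.92))] / (2 × 56.07) = (148 ± 99.04) / 112.1, giving tanθ = 0.4365 or 2.203.
θ = 23.58° or 65.58°; the larger is 65.58°.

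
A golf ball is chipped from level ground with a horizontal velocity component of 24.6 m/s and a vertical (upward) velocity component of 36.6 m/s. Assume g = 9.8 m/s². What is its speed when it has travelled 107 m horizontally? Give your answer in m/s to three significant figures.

x = vₓ t ⇒ t = 107/24.60 = 4.350 s.
Vertical velocity there: v_y = v_y0 − g t = 36.60 − 9.80 × 4.350 = −6.026 m/s.
Speed: √(vₓ² + v_y²) = √(24.60² + 6.026²) = 25.33 m/s.

25.3 m/s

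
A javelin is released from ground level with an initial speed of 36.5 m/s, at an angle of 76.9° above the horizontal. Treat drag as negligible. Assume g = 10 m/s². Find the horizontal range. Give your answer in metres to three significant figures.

58.8 m

vₓ = 36.50 cos 76.9° = 8.273 m/s; v_y0 = 36.50 sin 76.9° = 35.55 m/s.
Flight time T = 2 v_y0 / g = 7.110 s.
Range: R = vₓ T = 8.273 × 7.110 = 58.82 m.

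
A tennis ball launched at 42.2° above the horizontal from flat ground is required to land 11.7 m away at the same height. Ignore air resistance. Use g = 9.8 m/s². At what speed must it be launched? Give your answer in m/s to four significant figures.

Level-ground range: R = v₀² sin(2θ)/g, so v₀ = √(gR / sin 2θ).
v₀ = √(9.80 × 11.7 / sin 84.40°) = √(114.7 / 0.9952) = √115.21 = 10.73 m/s.

10.73 m/s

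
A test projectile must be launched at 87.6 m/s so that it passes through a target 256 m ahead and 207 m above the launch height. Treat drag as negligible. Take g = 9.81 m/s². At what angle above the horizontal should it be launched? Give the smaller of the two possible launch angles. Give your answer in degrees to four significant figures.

50.50°

Trajectory: y = x tanθ − g x² (1 + tan²θ)/(2v₀²). With x = 256, y = 207, v₀ = 87.6, g = 9.81:
41.89 tan²θ − 256 tanθ + (248.9) = 0.
tanθ = [256 ± √(256² − 4 × 41.89 × (248.9))] / (2 × 41.89) = (256 ± 154.4) / 83.78, giving tanθ = 1.213 or 4.898.
θ = 50.50° or 78.46°; the smaller is 50.50°.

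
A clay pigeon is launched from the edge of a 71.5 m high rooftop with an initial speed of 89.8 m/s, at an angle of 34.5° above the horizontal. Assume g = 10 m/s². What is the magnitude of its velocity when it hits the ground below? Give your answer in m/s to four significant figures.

vₓ = 89.80 cos 34.5° = 74.01 m/s; v_y0 = 89.80 sin 34.5° = 50.86 m/s.
With up positive and y = 0 at the ground: y(t) = 71.5 + (50.86) t − 5.000 t². Setting y = 0 and taking the positive root: t = [50.86 + √(50.86² + 2·10.0·71.5)] / 10.0 = (50.86 + 63.38) / 10.0 = 11.42 s.
Vertical velocity at impact: v_y = v_y0 − g t = 50.86 − 10.0 × 11.42 = −63.38 m/s.
Speed: |v| = √(vₓ² + v_y²) = √(74.01² + 63.38²) = 97.44 m/s.

97.44 m/s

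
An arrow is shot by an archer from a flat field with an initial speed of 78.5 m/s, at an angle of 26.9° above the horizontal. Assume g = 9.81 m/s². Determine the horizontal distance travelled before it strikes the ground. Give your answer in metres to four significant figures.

506.9 m

Resolve: vₓ = 78.50 cos 26.9° = 70.01 m/s and v_y0 = 78.50 sin 26.9° = 35.52 m/s.
Time aloft: T = 2 v_y0 / g = 2 × 35.52 / 9.81 = 7.241 s.
Range: R = vₓ T = 70.01 × 7.241 = 506.9 m.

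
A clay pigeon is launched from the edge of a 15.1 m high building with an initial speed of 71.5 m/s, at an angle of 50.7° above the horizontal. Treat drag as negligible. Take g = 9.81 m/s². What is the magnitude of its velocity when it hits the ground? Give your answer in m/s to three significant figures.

Components: vₓ = 71.50 cos 50.7° = 45.29 m/s, v_y0 = 71.50 sin 50.7° = 55.33 m/s.
Vertical motion (up positive, ground at y = 0): 4.905 t² − (55.33) t − 15.1 = 0, so t = (55.33 + √(55.33² + 2·9.81·15.1)) / 9.81 = (55.33 + 57.95) / 9.81 = 11.55 s.
Vertical velocity at impact: v_y = v_y0 − g t = 55.33 − 9.81 × 11.55 = −57.95 m/s.
Speed: |v| = √(vₓ² + v_y²) = √(45.29² + 57.95²) = 73.54 m/s.

73.5 m/s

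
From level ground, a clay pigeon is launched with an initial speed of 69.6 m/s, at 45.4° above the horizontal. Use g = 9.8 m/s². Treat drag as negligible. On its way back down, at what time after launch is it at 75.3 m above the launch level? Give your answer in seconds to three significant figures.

8.25 s

vₓ = 69.60 cos 45.4° = 48.87 m/s; v_y0 = 69.60 sin 45.4° = 49.56 m/s.
Require v_y0 t − ½ g t² = 75.3, i.e. 4.900 t² − 49.56 t + 75.3 = 0.
t = [49.56 ± √(49.56² − 2·9.80·75.3)] / 9.80 = (49.56 ± 31.31) / 9.80, so t = 1.862 s or t = 8.251 s.
The descending-branch root is 8.251 s.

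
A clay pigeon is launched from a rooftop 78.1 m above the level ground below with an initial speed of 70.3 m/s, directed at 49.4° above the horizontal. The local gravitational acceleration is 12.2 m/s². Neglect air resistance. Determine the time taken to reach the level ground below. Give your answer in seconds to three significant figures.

10.0 s

vₓ = 70.30 cos 49.4° = 45.75 m/s; v_y0 = 70.30 sin 49.4° = 53.38 m/s.
Vertical motion (up positive, ground at y = 0): 6.100 t² − (53.38) t − 78.1 = 0, so t = (53.38 + √(53.38² + 2·12.2·78.1)) / 12.2 = (53.38 + 68.95) / 12.2 = 10.03 s.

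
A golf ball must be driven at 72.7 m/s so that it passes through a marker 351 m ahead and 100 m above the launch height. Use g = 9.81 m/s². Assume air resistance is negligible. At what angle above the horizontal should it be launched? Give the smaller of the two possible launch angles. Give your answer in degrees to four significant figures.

Trajectory: y = x tanθ − g x² (1 + tan²θ)/(2v₀²). With x = 351, y = 100, v₀ = 72.7, g = 9.81:
114.3 tan²θ − 351 tanθ + (214.3) = 0.
tanθ = [351 ± √(351² − 4 × 114.3 × (214.3))] / (2 × 114.3) = (351 ± 158.7) / 228.7, giving tanθ = 0.8411 or 2.229.
θ = 40.07° or 65.84°; the smaller is 40.07°.

40.07°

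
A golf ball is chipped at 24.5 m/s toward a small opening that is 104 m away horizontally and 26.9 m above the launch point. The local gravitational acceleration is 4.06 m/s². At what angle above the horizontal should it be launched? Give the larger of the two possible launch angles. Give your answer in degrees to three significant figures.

Trajectory: y = x tanθ − g x² (1 + tan²θ)/(2v₀²). With x = 104, y = 26.9, v₀ = 24.5, g = 4.06:
36.58 tan²θ − 104 tanθ + (63.48) = 0.
tanθ = [104 ± √(104² − 4 × 36.58 × (63.48))] / (2 × 36.58) = (104 ± 39.09) / 73.16, giving tanθ = 0.8873 or 1.956.
θ = 41.58° or 62.92°; the larger is 62.92°.

62.9°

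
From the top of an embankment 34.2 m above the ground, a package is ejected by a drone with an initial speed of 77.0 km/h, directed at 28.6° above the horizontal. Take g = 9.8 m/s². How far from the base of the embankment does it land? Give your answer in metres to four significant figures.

72.97 m

Convert: 77.0 km/h = 77.0/3.6 = 21.39 m/s.
vₓ = 21.39 cos 28.6° = 18.78 m/s; v_y0 = 21.39 sin 28.6° = 10.24 m/s.
Vertical motion (up positive, ground at y = 0): 4.900 t² − (10.24) t − 34.2 = 0, so t = (10.24 + √(10.24² + 2·9.80·34.2)) / 9.80 = (10.24 + 27.84) / 9.80 = 3.886 s.
Horizontal distance: R = vₓ t = 18.78 × 3.886 = 72.97 m.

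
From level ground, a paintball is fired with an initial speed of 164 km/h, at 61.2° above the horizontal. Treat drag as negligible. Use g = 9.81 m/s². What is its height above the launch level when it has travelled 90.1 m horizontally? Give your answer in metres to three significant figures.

Convert: 164 km/h = 164/3.6 = 45.56 m/s.
Resolve: vₓ = 45.56 cos 61.2° = 21.95 m/s and v_y0 = 45.56 sin 61.2° = 39.92 m/s.
Time to reach x = 90.1 m: t = x/vₓ = 90.1/21.95 = 4.105 s.
Height: y = v_y0 t − ½ g t² = 39.92 × 4.105 − 4.905 × 4.105² = 163.9 − 82.67 = 81.22 m.

81.2 m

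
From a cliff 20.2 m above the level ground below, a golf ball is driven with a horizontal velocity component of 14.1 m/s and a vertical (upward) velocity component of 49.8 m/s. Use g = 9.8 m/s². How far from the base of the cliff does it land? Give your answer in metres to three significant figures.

149 m

The projectile lands when y = 20.2 + (49.80) t − ½·9.80·t² = 0. Positive root: t = (49.80 + √(49.80² + 2·9.80·20.2)) / 9.80 = (49.80 + 53.63) / 9.80 = 10.55 s.
Horizontal distance: R = vₓ t = 14.10 × 10.55 = 148.8 m.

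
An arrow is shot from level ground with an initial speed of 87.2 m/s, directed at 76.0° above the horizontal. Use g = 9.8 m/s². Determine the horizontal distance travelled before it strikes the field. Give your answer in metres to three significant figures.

vₓ = 87.20 cos 76.0° = 21.10 m/s; v_y0 = 87.20 sin 76.0° = 84.61 m/s.
Time aloft: T = 2 v_y0 / g = 2 × 84.61 / 9.80 = 17.27 s.
Horizontal distance R = vₓ T = 21.10 × 17.27 = 364.3 m.

364 m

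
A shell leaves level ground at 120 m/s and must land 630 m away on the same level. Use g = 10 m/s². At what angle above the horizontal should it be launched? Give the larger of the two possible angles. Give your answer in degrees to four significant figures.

77.03°

Level-ground range R = v₀² sin(2θ)/g ⇒ sin(2θ) = gR/v₀² = 10.0 × 630 / 120² = 0.4375.
2θ = 25.94° or 180° − 25.94° = 154.1°, so θ = 12.97° or 77.03°.
The larger angle is 77.03°.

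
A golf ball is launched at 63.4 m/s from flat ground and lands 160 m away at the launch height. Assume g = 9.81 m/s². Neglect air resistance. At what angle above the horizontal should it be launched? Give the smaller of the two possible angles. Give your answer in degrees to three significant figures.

11.5°

R = v₀² sin 2θ / g gives sin 2θ = gR/v₀² = 9.81·160/63.4² = 0.3905.
2θ = 22.99° or 180° − 22.99° = 157.0°, so θ = 11.49° or 78.51°.
The smaller angle is 11.49°.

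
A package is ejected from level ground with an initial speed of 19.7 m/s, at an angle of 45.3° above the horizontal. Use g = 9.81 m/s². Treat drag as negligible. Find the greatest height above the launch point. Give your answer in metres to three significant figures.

9.99 m

Horizontal component vₓ = 19.70 cos 45.3° = 13.86 m/s; vertical v_y0 = 19.70 sin 45.3° = 14.00 m/s.
Maximum height: H = v_y0² / (2g) = 14.00² / (2 × 9.81) = 9.994 m.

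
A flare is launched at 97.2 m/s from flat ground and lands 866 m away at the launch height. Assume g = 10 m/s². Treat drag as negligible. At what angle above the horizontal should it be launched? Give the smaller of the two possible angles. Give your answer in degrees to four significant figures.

33.22°

Level-ground range R = v₀² sin(2θ)/g ⇒ sin(2θ) = gR/v₀² = 10.0 × 866 / 97.2² = 0.9166.
2θ = 66.44° or 180° − 66.44° = 113.6°, so θ = 33.22° or 56.78°.
The smaller angle is 33.22°.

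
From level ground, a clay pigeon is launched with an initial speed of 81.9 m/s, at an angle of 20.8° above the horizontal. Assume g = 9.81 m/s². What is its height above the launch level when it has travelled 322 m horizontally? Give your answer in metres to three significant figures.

Resolve: vₓ = 81.90 cos 20.8° = 76.56 m/s and v_y0 = 81.90 sin 20.8° = 29.08 m/s.
Time to reach x = 322 m: t = x/vₓ = 322/76.56 = 4.206 s.
Height: y = v_y0 t − ½ g t² = 29.08 × 4.206 − 4.905 × 4.206² = 122.3 − 86.76 = 35.56 m.

35.6 m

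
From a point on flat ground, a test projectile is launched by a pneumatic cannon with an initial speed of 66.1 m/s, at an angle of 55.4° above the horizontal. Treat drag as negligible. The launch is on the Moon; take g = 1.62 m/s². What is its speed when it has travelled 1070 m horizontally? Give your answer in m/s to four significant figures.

Components: vₓ = 66.10 cos 55.4° = 37.53 m/s, v_y0 = 66.10 sin 55.4° = 54.41 m/s.
Time to reach x = 1070 m: t = x/vₓ = 1070/37.53 = 28.51 s.
Vertical velocity there: v_y = v_y0 − g t = 54.41 − 1.62 × 28.51 = 8.228 m/s.
Speed: √(vₓ² + v_y²) = √(37.53² + 8.228²) = 38.43 m/s.

38.43 m/s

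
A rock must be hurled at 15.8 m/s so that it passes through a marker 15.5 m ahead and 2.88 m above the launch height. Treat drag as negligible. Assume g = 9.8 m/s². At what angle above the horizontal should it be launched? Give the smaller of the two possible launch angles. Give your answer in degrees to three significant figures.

Trajectory: y = x tanθ − g x² (1 + tan²θ)/(2v₀²). With x = 15.5, y = 2.88, v₀ = 15.8, g = 9.80:
4.716 tan²θ − 15.5 tanθ + (7.596) = 0.
tanθ = [15.5 ± √(15.5² − 4 × 4.716 × (7.596))] / (2 × 4.716) = (15.5 ± 9.848) / 9.431, giving tanθ = 0.5993 or 2.688.
θ = 30.94° or 69.59°; the smaller is 30.94°.

30.9°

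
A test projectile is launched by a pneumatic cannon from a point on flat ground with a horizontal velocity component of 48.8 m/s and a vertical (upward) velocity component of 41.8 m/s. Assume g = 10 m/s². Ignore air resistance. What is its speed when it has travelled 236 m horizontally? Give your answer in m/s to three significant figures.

Time to reach x = 236 m: t = x/vₓ = 236/48.80 = 4.836 s.
Vertical velocity there: v_y = v_y0 − g t = 41.80 − 10.0 × 4.836 = −6.561 m/s.
Speed: √(vₓ² + v_y²) = √(48.80² + 6.561²) = 49.24 m/s.

49.2 m/s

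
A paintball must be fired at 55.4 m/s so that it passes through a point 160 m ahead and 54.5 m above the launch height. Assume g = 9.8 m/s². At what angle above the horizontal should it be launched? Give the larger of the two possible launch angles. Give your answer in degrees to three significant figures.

Trajectory: y = x tanθ − g x² (1 + tan²θ)/(2v₀²). With x = 160, y = 54.5, v₀ = 55.4, g = 9.80:
40.87 tan²θ − 160 tanθ + (95.37) = 0.
tanθ = [160 ± √(160² − 4 × 40.87 × (95.37))] / (2 × 40.87) = (160 ± 100.0) / 81.74, giving tanθ = 0.7335 or 3.181.
θ = 36.26° or 72.55°; the larger is 72.55°.

72.5°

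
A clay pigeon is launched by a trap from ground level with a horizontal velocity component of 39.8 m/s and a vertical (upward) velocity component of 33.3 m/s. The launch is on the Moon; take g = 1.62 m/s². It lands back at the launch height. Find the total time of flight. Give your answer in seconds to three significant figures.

41.1 s

Landing at launch height ⇒ T = 2 v_y0 / g = 2 × 33.30 / 1.62 = 41.11 s.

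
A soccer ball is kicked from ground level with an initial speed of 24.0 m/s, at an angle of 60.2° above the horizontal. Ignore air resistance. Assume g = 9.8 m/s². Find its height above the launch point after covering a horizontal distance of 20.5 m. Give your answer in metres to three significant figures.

21.3 m

Components: vₓ = 24.00 cos 60.2° = 11.93 m/s, v_y0 = 24.00 sin 60.2° = 20.83 m/s.
x = vₓ t ⇒ t = 20.5/11.93 = 1.719 s.
Height: y = v_y0 t − ½ g t² = 20.83 × 1.719 − 4.900 × 1.719² = 35.80 − 14.47 = 21.32 m.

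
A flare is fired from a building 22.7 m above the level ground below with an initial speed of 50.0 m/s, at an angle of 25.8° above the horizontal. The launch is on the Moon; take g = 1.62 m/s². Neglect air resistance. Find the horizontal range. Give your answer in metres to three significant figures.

Resolve: vₓ = 50.00 cos 25.8° = 45.02 m/s and v_y0 = 50.00 sin 25.8° = 21.76 m/s.
With up positive and y = 0 at the ground: y(t) = 22.7 + (21.76) t − 0.8100 t². Setting y = 0 and taking the positive root: t = [21.76 + √(21.76² + 2·1.62·22.7)] / 1.62 = (21.76 + 23.39) / 1.62 = 27.87 s.
Horizontal distance: R = vₓ t = 45.02 × 27.87 = 1255 m.

1250 m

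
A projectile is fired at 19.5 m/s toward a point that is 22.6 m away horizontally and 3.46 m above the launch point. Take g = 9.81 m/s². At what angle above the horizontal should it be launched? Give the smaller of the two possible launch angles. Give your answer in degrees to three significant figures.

27.7°

Trajectory: y = x tanθ − g x² (1 + tan²θ)/(2v₀²). With x = 22.6, y = 3.46, v₀ = 19.5, g = 9.81:
6.589 tan²θ − 22.6 tanθ + (10.05) = 0.
tanθ = [22.6 ± √(22.6² − 4 × 6.589 × (10.05))] / (2 × 6.589) = (22.6 ± 15.68) / 13.18, giving tanθ = 0.5250 or 2.905.
θ = 27.70° or 71.01°; the smaller is 27.70°.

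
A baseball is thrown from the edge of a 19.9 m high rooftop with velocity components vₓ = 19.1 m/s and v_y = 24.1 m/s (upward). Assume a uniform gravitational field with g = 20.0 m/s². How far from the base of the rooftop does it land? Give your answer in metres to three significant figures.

The projectile lands when y = 19.9 + (24.10) t − ½·20.0·t² = 0. Positive root: t = (24.10 + √(24.10² + 2·20.0·19.9)) / 20.0 = (24.10 + 37.11) / 20.0 = 3.060 s.
Horizontal distance: R = vₓ t = 19.10 × 3.060 = 58.45 m.

58.5 m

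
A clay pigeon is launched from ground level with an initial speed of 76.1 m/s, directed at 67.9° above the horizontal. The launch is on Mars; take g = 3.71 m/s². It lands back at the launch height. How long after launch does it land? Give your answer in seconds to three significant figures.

38.0 s

Horizontal component vₓ = 76.10 cos 67.9° = 28.63 m/s; vertical v_y0 = 76.10 sin 67.9° = 70.51 m/s.
Time of flight on level ground: T = 2 v_y0 / g = 2 × 70.51 / 3.71 = 38.01 s.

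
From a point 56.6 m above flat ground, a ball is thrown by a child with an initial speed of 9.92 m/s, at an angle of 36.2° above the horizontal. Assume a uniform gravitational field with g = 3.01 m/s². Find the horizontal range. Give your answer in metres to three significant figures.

vₓ = 9.920 cos 36.2° = 8.005 m/s; v_y0 = 9.920 sin 36.2° = 5.859 m/s.
Vertical motion (up positive, ground at y = 0): 1.505 t² − (5.859) t − 56.6 = 0, so t = (5.859 + √(5.859² + 2·3.01·56.6)) / 3.01 = (5.859 + 19.37) / 3.01 = 8.380 s.
Horizontal distance: R = vₓ t = 8.005 × 8.380 = 67.09 m.

67.1 m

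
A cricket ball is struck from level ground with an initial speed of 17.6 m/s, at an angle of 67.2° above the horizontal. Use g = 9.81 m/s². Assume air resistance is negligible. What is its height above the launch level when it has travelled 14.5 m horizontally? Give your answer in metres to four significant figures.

12.32 m

Horizontal component vₓ = 17.60 cos 67.2° = 6.820 m/s; vertical v_y0 = 17.60 sin 67.2° = 16.22 m/s.
x = vₓ t ⇒ t = 14.5/6.820 = 2.126 s.
Height: y = v_y0 t − ½ g t² = 16.22 × 2.126 − 4.905 × 2.126² = 34.49 − 22.17 = 12.32 m.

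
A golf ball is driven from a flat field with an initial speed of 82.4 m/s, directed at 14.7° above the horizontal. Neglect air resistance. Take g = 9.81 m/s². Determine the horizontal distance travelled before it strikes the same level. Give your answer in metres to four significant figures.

339.8 m

Resolve: vₓ = 82.40 cos 14.7° = 79.70 m/s and v_y0 = 82.40 sin 14.7° = 20.91 m/s.
Flight time T = 2 v_y0 / g = 4.263 s.
Range: R = vₓ T = 79.70 × 4.263 = 339.8 m.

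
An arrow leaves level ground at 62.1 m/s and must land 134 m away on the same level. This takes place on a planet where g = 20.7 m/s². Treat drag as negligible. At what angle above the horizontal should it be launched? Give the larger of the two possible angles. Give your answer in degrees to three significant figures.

67.0°

R = v₀² sin 2θ / g gives sin 2θ = gR/v₀² = 20.7·134/62.1² = 0.7193.
2θ = 45.99° or 180° − 45.99° = 134.0°, so θ = 23.00° or 67.00°.
The larger angle is 67.00°.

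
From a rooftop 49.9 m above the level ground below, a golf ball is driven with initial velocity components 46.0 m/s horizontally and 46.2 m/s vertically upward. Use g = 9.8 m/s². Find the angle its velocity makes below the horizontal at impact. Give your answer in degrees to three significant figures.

50.5°

With up positive and y = 0 at the ground: y(t) = 49.9 + (46.20) t − 4.900 t². Setting y = 0 and taking the positive root: t = [46.20 + √(46.20² + 2·9.80·49.9)] / 9.80 = (46.20 + 55.79) / 9.80 = 10.41 s.
At impact: v_y = v_y0 − g t = −55.79 m/s; vₓ = 46.00 m/s.
Angle below horizontal: arctan(|v_y|/vₓ) = arctan(55.79/46.00) = 50.49°.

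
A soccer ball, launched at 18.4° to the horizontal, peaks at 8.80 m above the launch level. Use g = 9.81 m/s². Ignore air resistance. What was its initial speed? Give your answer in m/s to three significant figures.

41.6 m/s

At the peak v_y = 0, so v_y0 = √(2gH) = √(2 × 9.81 × 8.80) = 13.14 m/s.
v_y0 = v₀ sin θ ⇒ v₀ = 13.14 / sin 18.4° = 41.63 m/s.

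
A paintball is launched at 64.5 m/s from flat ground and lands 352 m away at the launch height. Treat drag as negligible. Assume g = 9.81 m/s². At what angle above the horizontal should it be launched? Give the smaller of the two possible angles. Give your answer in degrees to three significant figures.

28.1°

From R = (v₀²/g) sin 2θ: sin 2θ = 9.81 × 352 / 4160.2 = 0.8300.
2θ = 56.10° or 180° − 56.10° = 123.9°, so θ = 28.05° or 61.95°.
The smaller angle is 28.05°.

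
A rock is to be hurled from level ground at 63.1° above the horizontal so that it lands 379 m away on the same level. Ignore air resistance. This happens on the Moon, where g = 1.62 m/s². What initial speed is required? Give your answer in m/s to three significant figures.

27.6 m/s

Level-ground range: R = v₀² sin(2θ)/g, so v₀ = √(gR / sin 2θ).
v₀ = √(1.62 × 379 / sin 126.2°) = √(614.0 / 0.8070) = √760.86 = 27.58 m/s.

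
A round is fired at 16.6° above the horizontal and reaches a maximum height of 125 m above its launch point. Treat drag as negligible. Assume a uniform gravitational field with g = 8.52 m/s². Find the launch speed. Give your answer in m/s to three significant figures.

162 m/s

At the peak v_y = 0, so v_y0 = √(2gH) = √(2 × 8.52 × 125) = 46.15 m/s.
v_y0 = v₀ sin θ ⇒ v₀ = 46.15 / sin 16.6° = 161.5 m/s.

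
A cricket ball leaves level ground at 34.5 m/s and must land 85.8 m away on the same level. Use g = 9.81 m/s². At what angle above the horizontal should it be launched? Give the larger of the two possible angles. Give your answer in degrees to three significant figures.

67.5°

From R = (v₀²/g) sin 2θ: sin 2θ = 9.81 × 85.8 / 1190.2 = 0.7072.
2θ = 45.00° or 180° − 45.00° = 135.0°, so θ = 22.50° or 67.50°.
The larger angle is 67.50°.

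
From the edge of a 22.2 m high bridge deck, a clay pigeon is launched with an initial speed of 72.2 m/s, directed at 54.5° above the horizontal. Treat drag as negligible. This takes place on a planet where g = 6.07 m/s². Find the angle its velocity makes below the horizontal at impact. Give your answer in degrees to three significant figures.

Resolve: vₓ = 72.20 cos 54.5° = 41.93 m/s and v_y0 = 72.20 sin 54.5° = 58.78 m/s.
With up positive and y = 0 at the ground: y(t) = 22.2 + (58.78) t − 3.035 t². Setting y = 0 and taking the positive root: t = [58.78 + √(58.78² + 2·6.07·22.2)] / 6.07 = (58.78 + 61.03) / 6.07 = 19.74 s.
At impact: v_y = v_y0 − g t = −61.03 m/s; vₓ = 41.93 m/s.
Angle below horizontal: arctan(|v_y|/vₓ) = arctan(61.03/41.93) = 55.51°.

55.5°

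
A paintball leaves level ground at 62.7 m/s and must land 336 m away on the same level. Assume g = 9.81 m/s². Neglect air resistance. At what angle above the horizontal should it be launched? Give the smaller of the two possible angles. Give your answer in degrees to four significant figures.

28.49°

R = v₀² sin 2θ / g gives sin 2θ = gR/v₀² = 9.81·336/62.7² = 0.8384.
2θ = 56.98° or 180° − 56.98° = 123.0°, so θ = 28.49° or 61.51°.
The smaller angle is 28.49°.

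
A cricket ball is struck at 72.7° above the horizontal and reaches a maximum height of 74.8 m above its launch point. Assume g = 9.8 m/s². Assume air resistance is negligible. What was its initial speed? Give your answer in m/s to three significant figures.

40.1 m/s

At the peak v_y = 0, so v_y0 = √(2gH) = √(2 × 9.80 × 74.8) = 38.29 m/s.
v_y0 = v₀ sin θ ⇒ v₀ = 38.29 / sin 72.7° = 40.10 m/s.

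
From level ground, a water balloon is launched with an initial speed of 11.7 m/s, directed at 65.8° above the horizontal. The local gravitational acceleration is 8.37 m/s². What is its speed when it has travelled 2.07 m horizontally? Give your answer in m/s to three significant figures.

Resolve: vₓ = 11.70 cos 65.8° = 4.796 m/s and v_y0 = 11.70 sin 65.8° = 10.67 m/s.
x = vₓ t ⇒ t = 2.07/4.796 = 0.4316 s.
Vertical velocity there: v_y = v_y0 − g t = 10.67 − 8.37 × 0.4316 = 7.059 m/s.
Speed: √(vₓ² + v_y²) = √(4.796² + 7.059²) = 8.534 m/s.

8.53 m/s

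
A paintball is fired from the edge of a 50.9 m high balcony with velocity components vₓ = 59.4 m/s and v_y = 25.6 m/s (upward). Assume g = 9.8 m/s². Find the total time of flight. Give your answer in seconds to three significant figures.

With up positive and y = 0 at the ground: y(t) = 50.9 + (25.60) t − 4.900 t². Setting y = 0 and taking the positive root: t = [25.60 + √(25.60² + 2·9.80·50.9)] / 9.80 = (25.60 + 40.66) / 9.80 = 6.761 s.

6.76 s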